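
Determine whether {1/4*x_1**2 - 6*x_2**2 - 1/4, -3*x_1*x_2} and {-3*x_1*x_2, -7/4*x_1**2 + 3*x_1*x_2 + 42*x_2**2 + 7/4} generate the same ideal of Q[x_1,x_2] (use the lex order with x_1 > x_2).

Since reduced Gröbner bases are canonical representatives of ideals under a given ordering, it suffices to compute and compare them.
Buchberger on the first generating set:
f_1 = 1/4*x_1**2 - 6*x_2**2 - 1/4, LT = x_1**2.
f_2 = -3*x_1*x_2, LT = x_1*x_2.

S(f_1,f_2): lcm = x_1**2*x_2. S = -24*x_2**3 - x_2.
  reduce S modulo (f_1, f_2):
  remainder -24*x_2**3 - x_2 ≠ 0; add g_3 = -24*x_2**3 - x_2 to the basis.

The other S-polynomials (S(f_1,g_3), S(f_2,g_3)) all reduce to 0 modulo the current basis, so we have a Gröbner basis.
Inter-reduce: drop elements whose leading term is divisible by another's, tail-reduce, and make monic.
Reduced Gröbner basis: {x_1**2 - 24*x_2**2 - 1, x_1*x_2, x_2**3 + 1/24*x_2}.

Buchberger on the second generating set:
h_1 = -3*x_1*x_2, LT = x_1*x_2.
h_2 = -7/4*x_1**2 + 3*x_1*x_2 + 42*x_2**2 + 7/4, LT = x_1**2.

S(h_1,h_2): lcm = x_1**2*x_2. S = 12/7*x_1*x_2**2 + 24*x_2**3 + x_2.
  reduce S modulo (h_1, h_2):
  remainder 24*x_2**3 + x_2 ≠ 0; add k_3 = 24*x_2**3 + x_2 to the basis.

The other S-polynomials (S(h_1,k_3), S(h_2,k_3)) all reduce to 0 modulo the current basis, so we have a Gröbner basis.
Inter-reduce: drop elements whose leading term is divisible by another's, tail-reduce, and make monic.
Reduced Gröbner basis: {x_1**2 - 24*x_2**2 - 1, x_1*x_2, x_2**3 + 1/24*x_2}.

Same reduced basis, so the two generating sets span the same ideal.

Yes, the ideals are equal.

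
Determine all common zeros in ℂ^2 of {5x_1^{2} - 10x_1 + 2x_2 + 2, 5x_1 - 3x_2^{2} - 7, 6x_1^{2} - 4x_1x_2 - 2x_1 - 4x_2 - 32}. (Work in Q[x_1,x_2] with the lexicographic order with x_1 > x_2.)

{(2, -1)}

Compute a lex Gröbner basis by Buchberger's algorithm.
f_1 = 5x_1^{2} - 10x_1 + 2x_2 + 2, LT = x_1^{2}.
f_2 = 5x_1 - 3x_2^{2} - 7, LT = x_1.
f_3 = 6x_1^{2} - 4x_1x_2 - 2x_1 - 4x_2 - 32, LT = x_1^{2}.

S(f_1,f_2): lcm = x_1^{2}. S = \tfrac{3}{5}x_1x_2^{2} - \tfrac{3}{5}x_1 + \tfrac{2}{5}x_2 + \tfrac{2}{5}.
  leading term x_1x_2^{2}: subtract (\tfrac{3}{25}x_2^{2})·f_2 from \tfrac{3}{5}x_1x_2^{2} - \tfrac{3}{5}x_1 + \tfrac{2}{5}x_2 + \tfrac{2}{5} → -\tfrac{3}{5}x_1 + \tfrac{9}{25}x_2^{4} + \tfrac{21}{25}x_2^{2} + \tfrac{2}{5}x_2 + \tfrac{2}{5}
  leading term x_1: subtract (-\tfrac{3}{25})·f_2 from -\tfrac{3}{5}x_1 + \tfrac{9}{25}x_2^{4} + \tfrac{21}{25}x_2^{2} + \tfrac{2}{5}x_2 + \tfrac{2}{5} → \tfrac{9}{25}x_2^{4} + \tfrac{12}{25}x_2^{2} + \tfrac{2}{5}x_2 - \tfrac{11}{25}
  leading term x_2^{4}: no divisor's leading term divides it; move \tfrac{9}{25}x_2^{4} to the remainder.
  leading term x_2^{2}: no divisor's leading term divides it; move \tfrac{12}{25}x_2^{2} to the remainder.
  leading term x_2: no divisor's leading term divides it; move \tfrac{2}{5}x_2 to the remainder.
  leading term 1: no divisor's leading term divides it; move -\tfrac{11}{25} to the remainder.
  remainder \tfrac{9}{25}x_2^{4} + \tfrac{12}{25}x_2^{2} + \tfrac{2}{5}x_2 - \tfrac{11}{25} ≠ 0; add h_4 = \tfrac{9}{25}x_2^{4} + \tfrac{12}{25}x_2^{2} + \tfrac{2}{5}x_2 - \tfrac{11}{25} to the basis.

S(f_1,f_3): lcm = x_1^{2}. S = \tfrac{2}{3}x_1x_2 - \tfrac{5}{3}x_1 + \tfrac{16}{15}x_2 + \tfrac{86}{15}.
  leading term x_1x_2: subtract (\tfrac{2}{15}x_2)·f_2 from \tfrac{2}{3}x_1x_2 - \tfrac{5}{3}x_1 + \tfrac{16}{15}x_2 + \tfrac{86}{15} → -\tfrac{5}{3}x_1 + \tfrac{2}{5}x_2^{3} + 2x_2 + \tfrac{86}{15}
  leading term x_1: subtract (-\tfrac{1}{3})·f_2 from -\tfrac{5}{3}x_1 + \tfrac{2}{5}x_2^{3} + 2x_2 + \tfrac{86}{15} → \tfrac{2}{5}x_2^{3} - x_2^{2} + 2x_2 + \tfrac{17}{5}
  leading term x_2^{3}: no divisor's leading term divides it; move \tfrac{2}{5}x_2^{3} to the remainder.
  leading term x_2^{2}: no divisor's leading term divides it; move -x_2^{2} to the remainder.
  leading term x_2: no divisor's leading term divides it; move 2x_2 to the remainder.
  leading term 1: no divisor's leading term divides it; move \tfrac{17}{5} to the remainder.
  remainder \tfrac{2}{5}x_2^{3} - x_2^{2} + 2x_2 + \tfrac{17}{5} ≠ 0; add h_5 = \tfrac{2}{5}x_2^{3} - x_2^{2} + 2x_2 + \tfrac{17}{5} to the basis.

S(h_4,h_5): lcm = x_2^{4}. S = \tfrac{5}{2}x_2^{3} - \tfrac{11}{3}x_2^{2} - \tfrac{133}{18}x_2 - \tfrac{11}{9}.
  leading term x_2^{3}: subtract (\tfrac{25}{4})·h_5 from \tfrac{5}{2}x_2^{3} - \tfrac{11}{3}x_2^{2} - \tfrac{133}{18}x_2 - \tfrac{11}{9} → \tfrac{31}{12}x_2^{2} - \tfrac{179}{9}x_2 - \tfrac{809}{36}
  leading term x_2^{2}: no divisor's leading term divides it; move \tfrac{31}{12}x_2^{2} to the remainder.
  leading term x_2: no divisor's leading term divides it; move -\tfrac{179}{9}x_2 to the remainder.
  leading term 1: no divisor's leading term divides it; move -\tfrac{809}{36} to the remainder.
  remainder \tfrac{31}{12}x_2^{2} - \tfrac{179}{9}x_2 - \tfrac{809}{36} ≠ 0; add h_6 = \tfrac{31}{12}x_2^{2} - \tfrac{179}{9}x_2 - \tfrac{809}{36} to the basis.

S(h_4,h_6): lcm = x_2^{4}. S = \tfrac{716}{93}x_2^{3} + \tfrac{311}{31}x_2^{2} + \tfrac{10}{9}x_2 - \tfrac{11}{9}.
  leading term x_2^{3}: subtract (\tfrac{1790}{93})·h_5 from \tfrac{716}{93}x_2^{3} + \tfrac{311}{31}x_2^{2} + \tfrac{10}{9}x_2 - \tfrac{11}{9} → \tfrac{2723}{93}x_2^{2} - \tfrac{10430}{279}x_2 - \tfrac{18599}{279}
  leading term x_2^{2}: subtract (\tfrac{10892}{961})·h_6 from \tfrac{2723}{93}x_2^{2} - \tfrac{10430}{279}x_2 - \tfrac{18599}{279} → \tfrac{1626338}{8649}x_2 + \tfrac{1626338}{8649}
  leading term x_2: no divisor's leading term divides it; move \tfrac{1626338}{8649}x_2 to the remainder.
  leading term 1: no divisor's leading term divides it; move \tfrac{1626338}{8649} to the remainder.
  remainder \tfrac{1626338}{8649}x_2 + \tfrac{1626338}{8649} ≠ 0; add h_7 = \tfrac{1626338}{8649}x_2 + \tfrac{1626338}{8649} to the basis.

The other S-polynomials (S(f_2,f_3), S(f_1,h_4), S(f_2,h_4), S(f_3,h_4), S(f_1,h_5), S(f_2,h_5), S(f_3,h_5), S(f_1,h_6), S(f_2,h_6), S(f_3,h_6), S(h_5,h_6), S(f_1,h_7), S(f_2,h_7), S(f_3,h_7), S(h_4,h_7), S(h_5,h_7), S(h_6,h_7)) all reduce to 0 modulo the current basis, so we have a Gröbner basis.
Inter-reduce: drop elements whose leading term is divisible by another's, tail-reduce, and make monic.
Reduced Gröbner basis: {x_1 - 2, x_2 + 1}.

Since the basis is lex-ordered, x_2 + 1 is univariate in x_2. Its roots are {-1}. Back-substituting each root into the other basis elements fixes the other coordinates.
  x_2 = -1: the earlier basis element becomes x_1 - 2 = 0, giving x_1 = 2 — point (2, -1).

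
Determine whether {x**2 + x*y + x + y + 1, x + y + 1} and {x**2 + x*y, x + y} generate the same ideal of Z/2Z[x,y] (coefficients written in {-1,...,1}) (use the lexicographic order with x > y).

No, the ideals differ.

Since reduced Gröbner bases are canonical representatives of ideals under a given ordering, it suffices to compute and compare them.
Buchberger on the first generating set:
f_1 = x**2 + x*y + x + y + 1, LT = x**2.
f_2 = x + y + 1, LT = x.

S(f_1,f_2): lcm = x**2. S = y + 1.
  leading term y: no divisor's leading term divides it; move y to the remainder.
  leading term 1: no divisor's leading term divides it; move 1 to the remainder.
  remainder y + 1 ≠ 0; add g_3 = y + 1 to the basis.

The other S-polynomials (S(f_1,g_3), S(f_2,g_3)) all reduce to 0 modulo the current basis, so we have a Gröbner basis.
Inter-reduce: drop elements whose leading term is divisible by another's, tail-reduce, and make monic.
Reduced Gröbner basis: {x, y + 1}.

Buchberger on the second generating set:
h_1 = x**2 + x*y, LT = x**2.
h_2 = x + y, LT = x.

The S-polynomials (S(h_1,h_2)) all reduce to 0 modulo the current basis, so we have a Gröbner basis.
Inter-reduce: drop elements whose leading term is divisible by another's, tail-reduce, and make monic.
Reduced Gröbner basis: {x + y}.

These differ, so the ideals are not equal.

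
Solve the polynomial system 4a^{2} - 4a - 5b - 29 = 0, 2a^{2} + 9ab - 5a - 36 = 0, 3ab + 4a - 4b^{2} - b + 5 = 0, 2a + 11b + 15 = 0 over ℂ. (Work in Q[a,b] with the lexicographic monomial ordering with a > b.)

{(-2, -1)}

Compute a lex Gröbner basis by Buchberger's algorithm.
f_1 = 4a^{2} - 4a - 5b - 29, LT = a^{2}.
f_2 = 2a^{2} + 9ab - 5a - 36, LT = a^{2}.
f_3 = 3ab + 4a - 4b^{2} - b + 5, LT = ab.
f_4 = 2a + 11b + 15, LT = a.

S(f_1,f_2): lcm = a^{2}. S = -\tfrac{9}{2}ab + \tfrac{3}{2}a - \tfrac{5}{4}b + \tfrac{43}{4}.
  leading term ab: subtract (-\tfrac{3}{2})·f_3 from -\tfrac{9}{2}ab + \tfrac{3}{2}a - \tfrac{5}{4}b + \tfrac{43}{4} → \tfrac{15}{2}a - 6b^{2} - \tfrac{11}{4}b + \tfrac{73}{4}
  leading term a: subtract (\tfrac{15}{4})·f_4 from \tfrac{15}{2}a - 6b^{2} - \tfrac{11}{4}b + \tfrac{73}{4} → -6b^{2} - 44b - 38
  leading term b^{2}: no divisor's leading term divides it; move -6b^{2} to the remainder.
  leading term b: no divisor's leading term divides it; move -44b to the remainder.
  leading term 1: no divisor's leading term divides it; move -38 to the remainder.
  remainder -6b^{2} - 44b - 38 ≠ 0; add h_5 = -6b^{2} - 44b - 38 to the basis.

S(f_1,f_3): lcm = a^{2}b. S = -\tfrac{4}{3}a^{2} + \tfrac{4}{3}ab^{2} - \tfrac{2}{3}ab - \tfrac{5}{3}a - \tfrac{5}{4}b^{2} - \tfrac{29}{4}b.
  leading term a^{2}: subtract (-\tfrac{1}{3})·f_1 from -\tfrac{4}{3}a^{2} + \tfrac{4}{3}ab^{2} - \tfrac{2}{3}ab - \tfrac{5}{3}a - \tfrac{5}{4}b^{2} - \tfrac{29}{4}b → \tfrac{4}{3}ab^{2} - \tfrac{2}{3}ab - 3a - \tfrac{5}{4}b^{2} - \tfrac{107}{12}b - \tfrac{29}{3}
  leading term ab^{2}: subtract (\tfrac{4}{9}b)·f_3 from \tfrac{4}{3}ab^{2} - \tfrac{2}{3}ab - 3a - \tfrac{5}{4}b^{2} - \tfrac{107}{12}b - \tfrac{29}{3} → -\tfrac{22}{9}ab - 3a + \tfrac{16}{9}b^{3} - \tfrac{29}{36}b^{2} - \tfrac{401}{36}b - \tfrac{29}{3}
  leading term ab: subtract (-\tfrac{22}{27})·f_3 from -\tfrac{22}{9}ab - 3a + \tfrac{16}{9}b^{3} - \tfrac{29}{36}b^{2} - \tfrac{401}{36}b - \tfrac{29}{3} → \tfrac{7}{27}a + \tfrac{16}{9}b^{3} - \tfrac{439}{108}b^{2} - \tfrac{1291}{108}b - \tfrac{151}{27}
  leading term a: subtract (\tfrac{7}{54})·f_4 from \tfrac{7}{27}a + \tfrac{16}{9}b^{3} - \tfrac{439}{108}b^{2} - \tfrac{1291}{108}b - \tfrac{151}{27} → \tfrac{16}{9}b^{3} - \tfrac{439}{108}b^{2} - \tfrac{1445}{108}b - \tfrac{407}{54}
  leading term b^{3}: subtract (-\tfrac{8}{27}b)·h_5 from \tfrac{16}{9}b^{3} - \tfrac{439}{108}b^{2} - \tfrac{1445}{108}b - \tfrac{407}{54} → -\tfrac{1847}{108}b^{2} - \tfrac{887}{36}b - \tfrac{407}{54}
  leading term b^{2}: subtract (\tfrac{1847}{648})·h_5 from -\tfrac{1847}{108}b^{2} - \tfrac{887}{36}b - \tfrac{407}{54} → \tfrac{32651}{324}b + \tfrac{32651}{324}
  leading term b: no divisor's leading term divides it; move \tfrac{32651}{324}b to the remainder.
  leading term 1: no divisor's leading term divides it; move \tfrac{32651}{324} to the remainder.
  remainder \tfrac{32651}{324}b + \tfrac{32651}{324} ≠ 0; add h_6 = \tfrac{32651}{324}b + \tfrac{32651}{324} to the basis.

The other S-polynomials (S(f_1,f_4), S(f_2,f_3), S(f_2,f_4), S(f_3,f_4), S(f_1,h_5), S(f_2,h_5), S(f_3,h_5), S(f_4,h_5), S(f_1,h_6), S(f_2,h_6), S(f_3,h_6), S(f_4,h_6), S(h_5,h_6)) all reduce to 0 modulo the current basis, so we have a Gröbner basis.
Inter-reduce: drop elements whose leading term is divisible by another's, tail-reduce, and make monic.
Reduced Gröbner basis: {a + 2, b + 1}.

The lex basis is triangular: the last element involves only b. Solving b + 1 = 0 gives b ∈ {-1}; substituting each value into the earlier elements determines the remaining variables.
  b = -1: the earlier basis element becomes a + 2 = 0, giving a = -2 — point (-2, -1).
Check: every point annihilates each of the original generators.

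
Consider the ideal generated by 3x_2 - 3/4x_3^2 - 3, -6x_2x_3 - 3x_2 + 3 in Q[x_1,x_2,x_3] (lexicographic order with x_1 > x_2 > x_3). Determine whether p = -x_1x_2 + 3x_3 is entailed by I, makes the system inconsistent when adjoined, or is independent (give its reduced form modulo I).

-x_1x_2 + 3x_3 is independent of I; its normal form modulo I is -1/4x_1x_3^2 - x_1 + 3x_3.

First compute the reduced Gröbner basis of I by Buchberger's algorithm.
f_1 = 3x_2 - 3/4x_3^2 - 3, LT = x_2.
f_2 = -6x_2x_3 - 3x_2 + 3, LT = x_2x_3.

S(f_1,f_2): lcm = x_2x_3. S = -1/2x_2 - 1/4x_3^3 - x_3 + 1/2.
  reduce S modulo (f_1, f_2):
  remainder -1/4x_3^3 - 1/8x_3^2 - x_3 ≠ 0; add h_3 = -1/4x_3^3 - 1/8x_3^2 - x_3 to the basis.

The other S-polynomials (S(f_1,h_3), S(f_2,h_3)) all reduce to 0 modulo the current basis, so we have a Gröbner basis.
Inter-reduce: drop elements whose leading term is divisible by another's, tail-reduce, and make monic.
Reduced Gröbner basis: {x_2 - 1/4x_3^2 - 1, x_3^3 + 1/2x_3^2 + 4x_3}.
Label its elements g_1 = x_2 - 1/4x_3^2 - 1, g_2 = x_3^3 + 1/2x_3^2 + 4x_3.

Reduce p = -x_1x_2 + 3x_3 modulo G:
  leading term x_1x_2: subtract (-x_1)·g_1 from -x_1x_2 + 3x_3 → -1/4x_1x_3^2 - x_1 + 3x_3
  leading term x_1x_3^2: no divisor's leading term divides it; move -1/4x_1x_3^2 to the remainder.
  leading term x_1: no divisor's leading term divides it; move -x_1 to the remainder.
  leading term x_3: no divisor's leading term divides it; move 3x_3 to the remainder.
  normal form = -1/4x_1x_3^2 - x_1 + 3x_3.
The normal form is nonzero, so p ∉ I. Since p minus its normal form lies in I, I + (p) = I + (r) where r = -1/4x_1x_3^2 - x_1 + 3x_3; decide whether this ideal is the whole ring.
Run Buchberger on G together with r (pairs among the g_i already reduce to 0 since G is a Gröbner basis):
g_1 = x_2 - 1/4x_3^2 - 1, LT = x_2.
g_2 = x_3^3 + 1/2x_3^2 + 4x_3, LT = x_3^3.
r = -1/4x_1x_3^2 - x_1 + 3x_3, LT = x_1x_3^2.

S(g_2,r): lcm = x_1x_3^3. S = 1/2x_1x_3^2 + 12x_3^2.
  reduce S modulo (g_1, g_2, r):
  remainder -2x_1 + 12x_3^2 + 6x_3 ≠ 0; add m_4 = -2x_1 + 12x_3^2 + 6x_3 to the basis.

The other S-polynomials (S(g_1,g_2), S(g_1,r), S(g_1,m_4), S(g_2,m_4), S(r,m_4)) all reduce to 0 modulo the current basis, so we have a Gröbner basis.
Inter-reduce: drop elements whose leading term is divisible by another's, tail-reduce, and make monic.
Reduced Gröbner basis: {x_1 - 6x_3^2 - 3x_3, x_2 - 1/4x_3^2 - 1, x_3^3 + 1/2x_3^2 + 4x_3}.
The reduced Gröbner basis of I + (p) is {x_1 - 6x_3^2 - 3x_3, x_2 - 1/4x_3^2 - 1, x_3^3 + 1/2x_3^2 + 4x_3} ≠ {1}, a proper ideal, so the enlarged system stays consistent: p is independent of I, with normal form -1/4x_1x_3^2 - x_1 + 3x_3.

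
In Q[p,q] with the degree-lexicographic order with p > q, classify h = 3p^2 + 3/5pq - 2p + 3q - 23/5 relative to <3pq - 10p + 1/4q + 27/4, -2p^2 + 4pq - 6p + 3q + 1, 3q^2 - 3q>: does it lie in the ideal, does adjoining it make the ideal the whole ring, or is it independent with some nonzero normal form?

3p^2 + 3/5pq - 2p + 3q - 23/5 lies in I (it reduces to 0).

First compute the reduced Gröbner basis of I by Buchberger's algorithm.
f_1 = 3pq - 10p + 1/4q + 27/4, LT = pq.
f_2 = -2p^2 + 4pq - 6p + 3q + 1, LT = p^2.
f_3 = 3q^2 - 3q, LT = q^2.

S(f_1,f_2): lcm = p^2q. S = 2pq^2 - 10/3p^2 - 35/12pq + 3/2q^2 + 9/4p + 1/2q.
  leading term pq^2: subtract (2/3q)·f_1 from 2pq^2 - 10/3p^2 - 35/12pq + 3/2q^2 + 9/4p + 1/2q → -10/3p^2 + 15/4pq + 4/3q^2 + 9/4p - 4q
  leading term p^2: subtract (5/3)·f_2 from -10/3p^2 + 15/4pq + 4/3q^2 + 9/4p - 4q → -35/12pq + 4/3q^2 + 49/4p - 9q - 5/3
  leading term pq: subtract (-35/36)·f_1 from -35/12pq + 4/3q^2 + 49/4p - 9q - 5/3 → 4/3q^2 + 91/36p - 1261/144q + 235/48
  leading term q^2: subtract (4/9)·f_3 from 4/3q^2 + 91/36p - 1261/144q + 235/48 → 91/36p - 1069/144q + 235/48
  leading term p: no divisor's leading term divides it; move 91/36p to the remainder.
  leading term q: no divisor's leading term divides it; move -1069/144q to the remainder.
  leading term 1: no divisor's leading term divides it; move 235/48 to the remainder.
  remainder 91/36p - 1069/144q + 235/48 ≠ 0; add k_4 = 91/36p - 1069/144q + 235/48 to the basis.

S(f_1,f_3): lcm = pq^2. S = -7/3pq + 1/12q^2 + 9/4q.
  leading term pq: subtract (-7/9)·f_1 from -7/3pq + 1/12q^2 + 9/4q → 1/12q^2 - 70/9p + 22/9q + 21/4
  leading term q^2: subtract (1/36)·f_3 from 1/12q^2 - 70/9p + 22/9q + 21/4 → -70/9p + 91/36q + 21/4
  leading term p: subtract (-40/13)·k_4 from -70/9p + 91/36q + 21/4 → -3169/156q + 3169/156
  leading term q: no divisor's leading term divides it; move -3169/156q to the remainder.
  leading term 1: no divisor's leading term divides it; move 3169/156 to the remainder.
  remainder -3169/156q + 3169/156 ≠ 0; add k_5 = -3169/156q + 3169/156 to the basis.

S(f_2,f_3): leading monomials are coprime, so the S-polynomial reduces to 0 (Buchberger's first criterion).
S(f_1,k_4): lcm = pq. S = 1069/364q^2 - 10/3p - 506/273q + 9/4.
  leading term q^2: subtract (1069/1092)·f_3 from 1069/364q^2 - 10/3p - 506/273q + 9/4 → -10/3p + 13/12q + 9/4
  leading term p: subtract (-120/91)·k_4 from -10/3p + 13/12q + 9/4 → -3169/364q + 3169/364
  leading term q: subtract (3/7)·k_5 from -3169/364q + 3169/364 → 0
  remainder 0.

S(f_2,k_4): lcm = p^2. S = 341/364pq + 387/364p - 3/2q - 1/2.
  leading term pq: subtract (341/1092)·f_1 from 341/364pq + 387/364p - 3/2q - 1/2 → 653/156p - 6893/4368q - 3797/1456
  leading term p: subtract (1959/1183)·k_4 from 653/156p - 6893/4368q - 3797/1456 → 12676/1183q - 12676/1183
  leading term q: subtract (-48/91)·k_5 from 12676/1183q - 12676/1183 → 0
  remainder 0.

S(f_3,k_4): leading monomials are coprime, so the S-polynomial reduces to 0 (Buchberger's first criterion).
S(f_1,k_5): lcm = pq. S = -7/3p + 1/12q + 9/4.
  leading term p: subtract (-12/13)·k_4 from -7/3p + 1/12q + 9/4 → -88/13q + 88/13
  leading term q: subtract (1056/3169)·k_5 from -88/13q + 88/13 → 0
  remainder 0.

S(f_2,k_5): leading monomials are coprime, so the S-polynomial reduces to 0 (Buchberger's first criterion).
S(f_3,k_5): lcm = q^2. S = 0.
  remainder 0.

S(k_4,k_5): leading monomials are coprime, so the S-polynomial reduces to 0 (Buchberger's first criterion).
Every S-polynomial of the final basis reduces to 0, so we have a Gröbner basis.
Inter-reduce: drop elements whose leading term is divisible by another's, tail-reduce, and make monic.
Reduced Gröbner basis: {p - 1, q - 1}.
Label its elements g_1 = p - 1, g_2 = q - 1.

Reduce h = 3p^2 + 3/5pq - 2p + 3q - 23/5 modulo G:
  leading term p^2: subtract (3p)·g_1 from 3p^2 + 3/5pq - 2p + 3q - 23/5 → 3/5pq + p + 3q - 23/5
  leading term pq: subtract (3/5q)·g_1 from 3/5pq + p + 3q - 23/5 → p + 18/5q - 23/5
  leading term p: subtract (1)·g_1 from p + 18/5q - 23/5 → 18/5q - 18/5
  leading term q: subtract (18/5)·g_2 from 18/5q - 18/5 → 0
  normal form = 0.
Since the normal form is 0, h ∈ I.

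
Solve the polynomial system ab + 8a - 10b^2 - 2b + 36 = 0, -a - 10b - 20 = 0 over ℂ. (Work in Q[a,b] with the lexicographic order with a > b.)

Compute a lex Gröbner basis by Buchberger's algorithm.
f_1 = ab + 8a - 10b^2 - 2b + 36, LT = ab.
f_2 = -a - 10b - 20, LT = a.

S(f_1,f_2): lcm = ab. S = 8a - 20b^2 - 22b + 36.
  reduce S modulo (f_1, f_2):
  remainder -20b^2 - 102b - 124 ≠ 0; add h_3 = -20b^2 - 102b - 124 to the basis.

The other S-polynomials (S(f_1,h_3), S(f_2,h_3)) all reduce to 0 modulo the current basis, so we have a Gröbner basis.
Inter-reduce: drop elements whose leading term is divisible by another's, tail-reduce, and make monic.
Reduced Gröbner basis: {a + 10b + 20, b^2 + 51/10b + 31/5}.

The lex basis is triangular: the last element involves only b. Solving b^2 + 51/10b + 31/5 = 0 gives b ∈ {-31/10, -2}; substituting each value into the earlier elements determines the remaining variables.
  b = -31/10: the earlier basis element becomes a - 11 = 0, giving a = 11 — point (11, -31/10).
  b = -2: the earlier basis element becomes a = 0, giving a = 0 — point (0, -2).

{(11, -31/10), (0, -2)}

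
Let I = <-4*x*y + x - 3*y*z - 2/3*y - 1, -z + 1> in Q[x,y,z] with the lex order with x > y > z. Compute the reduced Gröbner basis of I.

G = {x*y - 1/4*x + 11/12*y + 1/4, z - 1}

f_1 = -4*x*y + x - 3*y*z - 2/3*y - 1, LT = x*y.
f_2 = -z + 1, LT = z.

S(f_1,f_2): leading monomials are coprime, so the S-polynomial reduces to 0 (Buchberger's first criterion).
Every S-polynomial of the final basis reduces to 0, so we have a Gröbner basis.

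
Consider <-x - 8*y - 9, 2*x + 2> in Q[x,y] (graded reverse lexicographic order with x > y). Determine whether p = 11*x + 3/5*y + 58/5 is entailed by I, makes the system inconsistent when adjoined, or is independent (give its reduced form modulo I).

First compute the reduced Gröbner basis of I by Buchberger's algorithm.
f_1 = -x - 8*y - 9, LT = x.
f_2 = 2*x + 2, LT = x.

S(f_1,f_2): lcm = x. S = 8*y + 8.
  leading term y: no divisor's leading term divides it; move 8*y to the remainder.
  leading term 1: no divisor's leading term divides it; move 8 to the remainder.
  remainder 8*y + 8 ≠ 0; add h_3 = 8*y + 8 to the basis.

The other S-polynomials (S(f_1,h_3), S(f_2,h_3)) all reduce to 0 modulo the current basis, so we have a Gröbner basis.
Inter-reduce: drop elements whose leading term is divisible by another's, tail-reduce, and make monic.
Reduced Gröbner basis: {x + 1, y + 1}.
Label its elements g_1 = x + 1, g_2 = y + 1.

Reduce p = 11*x + 3/5*y + 58/5 modulo G:
  leading term x: subtract (11)·g_1 from 11*x + 3/5*y + 58/5 → 3/5*y + 3/5
  leading term y: subtract (3/5)·g_2 from 3/5*y + 3/5 → 0
  normal form = 0.
Since the normal form is 0, p ∈ I.

11*x + 3/5*y + 58/5 lies in I (it reduces to 0).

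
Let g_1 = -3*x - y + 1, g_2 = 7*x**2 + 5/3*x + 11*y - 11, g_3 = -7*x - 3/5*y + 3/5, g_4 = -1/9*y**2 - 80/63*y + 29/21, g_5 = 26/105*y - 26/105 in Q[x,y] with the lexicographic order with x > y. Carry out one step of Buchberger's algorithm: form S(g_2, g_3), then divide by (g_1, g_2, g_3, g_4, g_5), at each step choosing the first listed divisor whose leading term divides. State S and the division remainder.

S(g_2, g_3) = -3/35*x*y + 34/105*x + 11/7*y - 11/7; remainder on division = 0.

lcm(LM(g_2), LM(g_3)) = x**2.
S = (lcm/LT(g_2))·g_2 − (lcm/LT(g_3))·g_3 = -3/35*x*y + 34/105*x + 11/7*y - 11/7.
Reduce S modulo (g_1, g_2, g_3, g_4, g_5) in that order:
  leading term x*y: subtract (1/35*y)·g_1 from -3/35*x*y + 34/105*x + 11/7*y - 11/7 → 34/105*x + 1/35*y**2 + 54/35*y - 11/7
  leading term x: subtract (-34/315)·g_1 from 34/105*x + 1/35*y**2 + 54/35*y - 11/7 → 1/35*y**2 + 452/315*y - 461/315
  leading term y**2: subtract (-9/35)·g_4 from 1/35*y**2 + 452/315*y - 461/315 → 2444/2205*y - 2444/2205
  leading term y: subtract (94/21)·g_5 from 2444/2205*y - 2444/2205 → 0
The remainder is 0, so this S-polynomial contributes no new basis element.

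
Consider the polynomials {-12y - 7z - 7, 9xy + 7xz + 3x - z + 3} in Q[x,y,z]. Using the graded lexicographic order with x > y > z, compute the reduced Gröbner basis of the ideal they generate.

G = {xz - 9/7x - 4/7z + 12/7, y + 7/12z + 7/12}

f_1 = -12y - 7z - 7, LT = y.
f_2 = 9xy + 7xz + 3x - z + 3, LT = xy.

S(f_1,f_2): lcm = xy. S = -7/36xz + 1/4x + 1/9z - 1/3.
  leading term xz: no divisor's leading term divides it; move -7/36xz to the remainder.
  leading term x: no divisor's leading term divides it; move 1/4x to the remainder.
  leading term z: no divisor's leading term divides it; move 1/9z to the remainder.
  leading term 1: no divisor's leading term divides it; move -1/3 to the remainder.
  remainder -7/36xz + 1/4x + 1/9z - 1/3 ≠ 0; add g_3 = -7/36xz + 1/4x + 1/9z - 1/3 to the basis.

The other S-polynomials (S(f_1,g_3), S(f_2,g_3)) all reduce to 0 modulo the current basis, so we have a Gröbner basis.
Inter-reduce: drop elements whose leading term is divisible by another's, tail-reduce, and make monic.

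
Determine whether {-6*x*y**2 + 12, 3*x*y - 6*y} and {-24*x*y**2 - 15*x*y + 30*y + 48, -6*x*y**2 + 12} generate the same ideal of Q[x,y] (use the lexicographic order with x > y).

Yes, the ideals are equal.

Since reduced Gröbner bases are canonical representatives of ideals under a given ordering, it suffices to compute and compare them.
Buchberger on the first generating set:
f_1 = -6*x*y**2 + 12, LT = x*y**2.
f_2 = 3*x*y - 6*y, LT = x*y.

S(f_1,f_2): lcm = x*y**2. S = 2*y**2 - 2.
  leading term y**2: no divisor's leading term divides it; move 2*y**2 to the remainder.
  leading term 1: no divisor's leading term divides it; move -2 to the remainder.
  remainder 2*y**2 - 2 ≠ 0; add g_3 = 2*y**2 - 2 to the basis.

S(f_1,g_3): lcm = x*y**2. S = x - 2.
  leading term x: no divisor's leading term divides it; move x to the remainder.
  leading term 1: no divisor's leading term divides it; move -2 to the remainder.
  remainder x - 2 ≠ 0; add g_4 = x - 2 to the basis.

The other S-polynomials (S(f_2,g_3), S(f_1,g_4), S(f_2,g_4), S(g_3,g_4)) all reduce to 0 modulo the current basis, so we have a Gröbner basis.
Inter-reduce: drop elements whose leading term is divisible by another's, tail-reduce, and make monic.
Reduced Gröbner basis: {x - 2, y**2 - 1}.

Buchberger on the second generating set:
h_1 = -24*x*y**2 - 15*x*y + 30*y + 48, LT = x*y**2.
h_2 = -6*x*y**2 + 12, LT = x*y**2.

S(h_1,h_2): lcm = x*y**2. S = 5/8*x*y - 5/4*y.
  leading term x*y: no divisor's leading term divides it; move 5/8*x*y to the remainder.
  leading term y: no divisor's leading term divides it; move -5/4*y to the remainder.
  remainder 5/8*x*y - 5/4*y ≠ 0; add k_3 = 5/8*x*y - 5/4*y to the basis.

S(h_1,k_3): lcm = x*y**2. S = 5/8*x*y + 2*y**2 - 5/4*y - 2.
  leading term x*y: subtract (1)·k_3 from 5/8*x*y + 2*y**2 - 5/4*y - 2 → 2*y**2 - 2
  leading term y**2: no divisor's leading term divides it; move 2*y**2 to the remainder.
  leading term 1: no divisor's leading term divides it; move -2 to the remainder.
  remainder 2*y**2 - 2 ≠ 0; add k_4 = 2*y**2 - 2 to the basis.

S(h_1,k_4): lcm = x*y**2. S = 5/8*x*y + x - 5/4*y - 2.
  leading term x*y: subtract (1)·k_3 from 5/8*x*y + x - 5/4*y - 2 → x - 2
  leading term x: no divisor's leading term divides it; move x to the remainder.
  leading term 1: no divisor's leading term divides it; move -2 to the remainder.
  remainder x - 2 ≠ 0; add k_5 = x - 2 to the basis.

The other S-polynomials (S(h_2,k_3), S(h_2,k_4), S(k_3,k_4), S(h_1,k_5), S(h_2,k_5), S(k_3,k_5), S(k_4,k_5)) all reduce to 0 modulo the current basis, so we have a Gröbner basis.
Inter-reduce: drop elements whose leading term is divisible by another's, tail-reduce, and make monic.
Reduced Gröbner basis: {x - 2, y**2 - 1}.

Same reduced basis, so the two generating sets span the same ideal.
The choice of monomial ordering does not affect the verdict — as long as both bases are computed under the same ordering, their equality decides ideal equality.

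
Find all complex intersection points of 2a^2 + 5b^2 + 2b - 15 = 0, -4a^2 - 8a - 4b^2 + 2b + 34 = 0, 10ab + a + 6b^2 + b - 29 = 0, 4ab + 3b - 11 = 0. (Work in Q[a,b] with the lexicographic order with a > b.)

Compute a lex Gröbner basis by Buchberger's algorithm.
f_1 = 2a^2 + 5b^2 + 2b - 15, LT = a^2.
f_2 = -4a^2 - 8a - 4b^2 + 2b + 34, LT = a^2.
f_3 = 10ab + a + 6b^2 + b - 29, LT = ab.
f_4 = 4ab + 3b - 11, LT = ab.

S(f_1,f_2): lcm = a^2. S = -2a + 3/2b^2 + 3/2b + 1.
  leading term a: no divisor's leading term divides it; move -2a to the remainder.
  leading term b^2: no divisor's leading term divides it; move 3/2b^2 to the remainder.
  leading term b: no divisor's leading term divides it; move 3/2b to the remainder.
  leading term 1: no divisor's leading term divides it; move 1 to the remainder.
  remainder -2a + 3/2b^2 + 3/2b + 1 ≠ 0; add h_5 = -2a + 3/2b^2 + 3/2b + 1 to the basis.

S(f_1,f_3): lcm = a^2b. S = -1/10a^2 - 3/5ab^2 - 1/10ab + 29/10a + 5/2b^3 + b^2 - 15/2b.
  leading term a^2: subtract (-1/20)·f_1 from -1/10a^2 - 3/5ab^2 - 1/10ab + 29/10a + 5/2b^3 + b^2 - 15/2b → -3/5ab^2 - 1/10ab + 29/10a + 5/2b^3 + 5/4b^2 - 37/5b - 3/4
  leading term ab^2: subtract (-3/50b)·f_3 from -3/5ab^2 - 1/10ab + 29/10a + 5/2b^3 + 5/4b^2 - 37/5b - 3/4 → -1/25ab + 29/10a + 143/50b^3 + 131/100b^2 - 457/50b - 3/4
  leading term ab: subtract (-1/250)·f_3 from -1/25ab + 29/10a + 143/50b^3 + 131/100b^2 - 457/50b - 3/4 → 363/125a + 143/50b^3 + 667/500b^2 - 1142/125b - 433/500
  leading term a: subtract (-363/250)·h_5 from 363/125a + 143/50b^3 + 667/500b^2 - 1142/125b - 433/500 → 143/50b^3 + 439/125b^2 - 3479/500b + 293/500
  leading term b^3: no divisor's leading term divides it; move 143/50b^3 to the remainder.
  leading term b^2: no divisor's leading term divides it; move 439/125b^2 to the remainder.
  leading term b: no divisor's leading term divides it; move -3479/500b to the remainder.
  leading term 1: no divisor's leading term divides it; move 293/500 to the remainder.
  remainder 143/50b^3 + 439/125b^2 - 3479/500b + 293/500 ≠ 0; add h_6 = 143/50b^3 + 439/125b^2 - 3479/500b + 293/500 to the basis.

S(f_1,f_4): lcm = a^2b. S = -3/4ab + 11/4a + 5/2b^3 + b^2 - 15/2b.
  leading term ab: subtract (-3/40)·f_3 from -3/4ab + 11/4a + 5/2b^3 + b^2 - 15/2b → 113/40a + 5/2b^3 + 29/20b^2 - 297/40b - 87/40
  leading term a: subtract (-113/80)·h_5 from 113/40a + 5/2b^3 + 29/20b^2 - 297/40b - 87/40 → 5/2b^3 + 571/160b^2 - 849/160b - 61/80
  leading term b^3: subtract (125/143)·h_6 from 5/2b^3 + 571/160b^2 - 849/160b - 61/80 → 11413/22880b^2 + 17753/22880b - 14583/11440
  leading term b^2: no divisor's leading term divides it; move 11413/22880b^2 to the remainder.
  leading term b: no divisor's leading term divides it; move 17753/22880b to the remainder.
  leading term 1: no divisor's leading term divides it; move -14583/11440 to the remainder.
  remainder 11413/22880b^2 + 17753/22880b - 14583/11440 ≠ 0; add h_7 = 11413/22880b^2 + 17753/22880b - 14583/11440 to the basis.

S(f_2,f_3): lcm = a^2b. S = -1/10a^2 - 3/5ab^2 + 19/10ab + 29/10a + b^3 - 1/2b^2 - 17/2b.
  leading term a^2: subtract (-1/20)·f_1 from -1/10a^2 - 3/5ab^2 + 19/10ab + 29/10a + b^3 - 1/2b^2 - 17/2b → -3/5ab^2 + 19/10ab + 29/10a + b^3 - 1/4b^2 - 42/5b - 3/4
  leading term ab^2: subtract (-3/50b)·f_3 from -3/5ab^2 + 19/10ab + 29/10a + b^3 - 1/4b^2 - 42/5b - 3/4 → 49/25ab + 29/10a + 34/25b^3 - 19/100b^2 - 507/50b - 3/4
  leading term ab: subtract (49/250)·f_3 from 49/25ab + 29/10a + 34/25b^3 - 19/100b^2 - 507/50b - 3/4 → 338/125a + 34/25b^3 - 683/500b^2 - 1292/125b + 2467/500
  leading term a: subtract (-169/125)·h_5 from 338/125a + 34/25b^3 - 683/500b^2 - 1292/125b + 2467/500 → 34/25b^3 + 331/500b^2 - 2077/250b + 3143/500
  leading term b^3: subtract (68/143)·h_6 from 34/25b^3 + 331/500b^2 - 2077/250b + 3143/500 → -2883/2860b^2 - 7149/1430b + 17181/2860
  leading term b^2: subtract (-23064/11413)·h_7 from -2883/2860b^2 - 7149/1430b + 17181/2860 → -156645/45652b + 156645/45652
  leading term b: no divisor's leading term divides it; move -156645/45652b to the remainder.
  leading term 1: no divisor's leading term divides it; move 156645/45652 to the remainder.
  remainder -156645/45652b + 156645/45652 ≠ 0; add h_8 = -156645/45652b + 156645/45652 to the basis.

The other S-polynomials (S(f_2,f_4), S(f_3,f_4), S(f_1,h_5), S(f_2,h_5), S(f_3,h_5), S(f_4,h_5), S(f_1,h_6), S(f_2,h_6), S(f_3,h_6), S(f_4,h_6), S(h_5,h_6), S(f_1,h_7), S(f_2,h_7), S(f_3,h_7), S(f_4,h_7), S(h_5,h_7), S(h_6,h_7), S(f_1,h_8), S(f_2,h_8), S(f_3,h_8), S(f_4,h_8), S(h_5,h_8), S(h_6,h_8), S(h_7,h_8)) all reduce to 0 modulo the current basis, so we have a Gröbner basis.
Inter-reduce: drop elements whose leading term is divisible by another's, tail-reduce, and make monic.
Reduced Gröbner basis: {a - 2, b - 1}.

Since the basis is lex-ordered, b - 1 is univariate in b. Its roots are {1}. Back-substituting each root into the other basis elements fixes the other coordinates.
  b = 1: the earlier basis element becomes a - 2 = 0, giving a = 2 — point (2, 1).

{(2, 1)}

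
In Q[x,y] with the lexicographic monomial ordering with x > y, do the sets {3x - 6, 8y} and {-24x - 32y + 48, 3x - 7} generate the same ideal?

No, the ideals differ.

Two ideals are equal iff their reduced Gröbner bases coincide (the reduced basis is unique for a fixed ordering).
Buchberger on the first generating set:
f_1 = 3x - 6, LT = x.
f_2 = 8y, LT = y.

S(f_1,f_2): leading monomials are coprime, so the S-polynomial reduces to 0 (Buchberger's first criterion).
Every S-polynomial of the final basis reduces to 0, so we have a Gröbner basis.
Inter-reduce: drop elements whose leading term is divisible by another's, tail-reduce, and make monic.
Reduced Gröbner basis: {x - 2, y}.

Buchberger on the second generating set:
h_1 = -24x - 32y + 48, LT = x.
h_2 = 3x - 7, LT = x.

S(h_1,h_2): lcm = x. S = 4/3y + 1/3.
  leading term y: no divisor's leading term divides it; move 4/3y to the remainder.
  leading term 1: no divisor's leading term divides it; move 1/3 to the remainder.
  remainder 4/3y + 1/3 ≠ 0; add k_3 = 4/3y + 1/3 to the basis.

S(h_1,k_3): leading monomials are coprime, so the S-polynomial reduces to 0 (Buchberger's first criterion).
S(h_2,k_3): leading monomials are coprime, so the S-polynomial reduces to 0 (Buchberger's first criterion).
Every S-polynomial of the final basis reduces to 0, so we have a Gröbner basis.
Inter-reduce: drop elements whose leading term is divisible by another's, tail-reduce, and make monic.
Reduced Gröbner basis: {x - 7/3, y + 1/4}.

Since the reduced bases disagree, the two ideals are not the same.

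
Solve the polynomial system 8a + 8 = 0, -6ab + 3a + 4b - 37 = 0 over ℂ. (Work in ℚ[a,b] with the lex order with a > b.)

{(-1, 4)}

Compute a lex Gröbner basis by Buchberger's algorithm.
f_1 = 8a + 8, LT = a.
f_2 = -6ab + 3a + 4b - 37, LT = ab.

S(f_1,f_2): lcm = ab. S = ½a + 5/3b - 37/6.
  leading term a: subtract (1/16)·f_1 from ½a + 5/3b - 37/6 → 5/3b - 20/3
  leading term b: no divisor's leading term divides it; move 5/3b to the remainder.
  leading term 1: no divisor's leading term divides it; move -20/3 to the remainder.
  remainder 5/3b - 20/3 ≠ 0; add h_3 = 5/3b - 20/3 to the basis.

The other S-polynomials (S(f_1,h_3), S(f_2,h_3)) all reduce to 0 modulo the current basis, so we have a Gröbner basis.
Inter-reduce: drop elements whose leading term is divisible by another's, tail-reduce, and make monic.
Reduced Gröbner basis: {a + 1, b - 4}.

The lex basis is triangular: the last element involves only b. Solving b - 4 = 0 gives b ∈ {4}; substituting each value into the earlier elements determines the remaining variables.
  b = 4: the earlier basis element becomes a + 1 = 0, giving a = -1 — point (-1, 4).
Check: every point annihilates each of the original generators.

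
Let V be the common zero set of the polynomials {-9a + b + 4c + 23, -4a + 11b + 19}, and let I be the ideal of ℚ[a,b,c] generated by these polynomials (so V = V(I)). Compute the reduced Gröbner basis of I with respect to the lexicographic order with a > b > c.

f_1 = -9a + b + 4c + 23, LT = a.
f_2 = -4a + 11b + 19, LT = a.

S(f_1,f_2): lcm = a. S = 95/36b - 4/9c + 79/36.
  leading term b: no divisor's leading term divides it; move 95/36b to the remainder.
  leading term c: no divisor's leading term divides it; move -4/9c to the remainder.
  leading term 1: no divisor's leading term divides it; move 79/36 to the remainder.
  remainder 95/36b - 4/9c + 79/36 ≠ 0; add g_3 = 95/36b - 4/9c + 79/36 to the basis.

S(f_1,g_3): leading monomials are coprime, so the S-polynomial reduces to 0 (Buchberger's first criterion).
S(f_2,g_3): leading monomials are coprime, so the S-polynomial reduces to 0 (Buchberger's first criterion).
Every S-polynomial of the final basis reduces to 0, so we have a Gröbner basis.
Inter-reduce: drop elements whose leading term is divisible by another's, tail-reduce, and make monic.

G = {a - 44/95c - 234/95, b - 16/95c + 79/95}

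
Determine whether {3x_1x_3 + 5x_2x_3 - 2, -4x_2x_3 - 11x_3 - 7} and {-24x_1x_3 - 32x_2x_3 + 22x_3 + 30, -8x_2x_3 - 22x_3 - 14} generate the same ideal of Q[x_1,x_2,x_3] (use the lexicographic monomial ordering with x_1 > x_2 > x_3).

Equality of ideals is decidable: compute both reduced Gröbner bases (unique for the ordering) and check whether they agree.
Buchberger on the first generating set:
f_1 = 3x_1x_3 + 5x_2x_3 - 2, LT = x_1x_3.
f_2 = -4x_2x_3 - 11x_3 - 7, LT = x_2x_3.

S(f_1,f_2): lcm = x_1x_2x_3. S = -\tfrac{11}{4}x_1x_3 - \tfrac{7}{4}x_1 + \tfrac{5}{3}x_2^{2}x_3 - \tfrac{2}{3}x_2.
  leading term x_1x_3: subtract (-\tfrac{11}{12})·f_1 from -\tfrac{11}{4}x_1x_3 - \tfrac{7}{4}x_1 + \tfrac{5}{3}x_2^{2}x_3 - \tfrac{2}{3}x_2 → -\tfrac{7}{4}x_1 + \tfrac{5}{3}x_2^{2}x_3 + \tfrac{55}{12}x_2x_3 - \tfrac{2}{3}x_2 - \tfrac{11}{6}
  leading term x_1: no divisor's leading term divides it; move -\tfrac{7}{4}x_1 to the remainder.
  leading term x_2^{2}x_3: subtract (-\tfrac{5}{12}x_2)·f_2 from \tfrac{5}{3}x_2^{2}x_3 + \tfrac{55}{12}x_2x_3 - \tfrac{2}{3}x_2 - \tfrac{11}{6} → -\tfrac{43}{12}x_2 - \tfrac{11}{6}
  leading term x_2: no divisor's leading term divides it; move -\tfrac{43}{12}x_2 to the remainder.
  leading term 1: no divisor's leading term divides it; move -\tfrac{11}{6} to the remainder.
  remainder -\tfrac{7}{4}x_1 - \tfrac{43}{12}x_2 - \tfrac{11}{6} ≠ 0; add g_3 = -\tfrac{7}{4}x_1 - \tfrac{43}{12}x_2 - \tfrac{11}{6} to the basis.

The other S-polynomials (S(f_1,g_3), S(f_2,g_3)) all reduce to 0 modulo the current basis, so we have a Gröbner basis.
Inter-reduce: drop elements whose leading term is divisible by another's, tail-reduce, and make monic.
Reduced Gröbner basis: {x_1 + \tfrac{43}{21}x_2 + \tfrac{22}{21}, x_2x_3 + \tfrac{11}{4}x_3 + \tfrac{7}{4}}.

Buchberger on the second generating set:
h_1 = -24x_1x_3 - 32x_2x_3 + 22x_3 + 30, LT = x_1x_3.
h_2 = -8x_2x_3 - 22x_3 - 14, LT = x_2x_3.

S(h_1,h_2): lcm = x_1x_2x_3. S = -\tfrac{11}{4}x_1x_3 - \tfrac{7}{4}x_1 + \tfrac{4}{3}x_2^{2}x_3 - \tfrac{11}{12}x_2x_3 - \tfrac{5}{4}x_2.
  leading term x_1x_3: subtract (\tfrac{11}{96})·h_1 from -\tfrac{11}{4}x_1x_3 - \tfrac{7}{4}x_1 + \tfrac{4}{3}x_2^{2}x_3 - \tfrac{11}{12}x_2x_3 - \tfrac{5}{4}x_2 → -\tfrac{7}{4}x_1 + \tfrac{4}{3}x_2^{2}x_3 + \tfrac{11}{4}x_2x_3 - \tfrac{5}{4}x_2 - \tfrac{121}{48}x_3 - \tfrac{55}{16}
  leading term x_1: no divisor's leading term divides it; move -\tfrac{7}{4}x_1 to the remainder.
  leading term x_2^{2}x_3: subtract (-\tfrac{1}{6}x_2)·h_2 from \tfrac{4}{3}x_2^{2}x_3 + \tfrac{11}{4}x_2x_3 - \tfrac{5}{4}x_2 - \tfrac{121}{48}x_3 - \tfrac{55}{16} → -\tfrac{11}{12}x_2x_3 - \tfrac{43}{12}x_2 - \tfrac{121}{48}x_3 - \tfrac{55}{16}
  leading term x_2x_3: subtract (\tfrac{11}{96})·h_2 from -\tfrac{11}{12}x_2x_3 - \tfrac{43}{12}x_2 - \tfrac{121}{48}x_3 - \tfrac{55}{16} → -\tfrac{43}{12}x_2 - \tfrac{11}{6}
  leading term x_2: no divisor's leading term divides it; move -\tfrac{43}{12}x_2 to the remainder.
  leading term 1: no divisor's leading term divides it; move -\tfrac{11}{6} to the remainder.
  remainder -\tfrac{7}{4}x_1 - \tfrac{43}{12}x_2 - \tfrac{11}{6} ≠ 0; add k_3 = -\tfrac{7}{4}x_1 - \tfrac{43}{12}x_2 - \tfrac{11}{6} to the basis.

The other S-polynomials (S(h_1,k_3), S(h_2,k_3)) all reduce to 0 modulo the current basis, so we have a Gröbner basis.
Inter-reduce: drop elements whose leading term is divisible by another's, tail-reduce, and make monic.
Reduced Gröbner basis: {x_1 + \tfrac{43}{21}x_2 + \tfrac{22}{21}, x_2x_3 + \tfrac{11}{4}x_3 + \tfrac{7}{4}}.

These coincide, so the ideals are equal.

Yes, the ideals are equal.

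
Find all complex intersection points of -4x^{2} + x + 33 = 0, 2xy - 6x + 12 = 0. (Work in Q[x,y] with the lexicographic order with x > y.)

Compute a lex Gröbner basis by Buchberger's algorithm.
f_1 = -4x^{2} + x + 33, LT = x^{2}.
f_2 = 2xy - 6x + 12, LT = xy.

S(f_1,f_2): lcm = x^{2}y. S = 3x^{2} - \tfrac{1}{4}xy - 6x - \tfrac{33}{4}y.
  reduce S modulo (f_1, f_2):
  remainder -6x - \tfrac{33}{4}y + \tfrac{105}{4} ≠ 0; add h_3 = -6x - \tfrac{33}{4}y + \tfrac{105}{4} to the basis.

S(f_2,h_3): lcm = xy. S = -3x - \tfrac{11}{8}y^{2} + \tfrac{35}{8}y + 6.
  reduce S modulo (f_1, f_2, h_3):
  remainder -\tfrac{11}{8}y^{2} + \tfrac{17}{2}y - \tfrac{57}{8} ≠ 0; add h_4 = -\tfrac{11}{8}y^{2} + \tfrac{17}{2}y - \tfrac{57}{8} to the basis.

The other S-polynomials (S(f_1,h_3), S(f_1,h_4), S(f_2,h_4), S(h_3,h_4)) all reduce to 0 modulo the current basis, so we have a Gröbner basis.
Inter-reduce: drop elements whose leading term is divisible by another's, tail-reduce, and make monic.
Reduced Gröbner basis: {x + \tfrac{11}{8}y - \tfrac{35}{8}, y^{2} - \tfrac{68}{11}y + \tfrac{57}{11}}.

The lex basis is triangular: the last element involves only y. Solving y^{2} - \tfrac{68}{11}y + \tfrac{57}{11} = 0 gives y ∈ {1, 57/11}; substituting each value into the earlier elements determines the remaining variables.
  y = 1: the earlier basis element becomes x - 3 = 0, giving x = 3 — point (3, 1).
  y = 57/11: the earlier basis element becomes x + \tfrac{11}{4} = 0, giving x = -11/4 — point (-11/4, 57/11).

{(3, 1), (-11/4, 57/11)}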